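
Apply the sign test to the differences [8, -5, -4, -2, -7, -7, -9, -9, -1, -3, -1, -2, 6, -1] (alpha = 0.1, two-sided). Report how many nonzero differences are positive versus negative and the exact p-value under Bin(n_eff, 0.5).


Step 1: Discard zero differences. Original n = 14; n_eff = number of nonzero differences = 14.
Nonzero differences (with sign): +8, -5, -4, -2, -7, -7, -9, -9, -1, -3, -1, -2, +6, -1
Step 2: Count signs: positive = 2, negative = 12.
Step 3: Under H0: P(positive) = 0.5, so the number of positives S ~ Bin(14, 0.5).
Step 4: Two-sided exact p-value = sum of Bin(14,0.5) probabilities at or below the observed probability = 0.012939.
Step 5: alpha = 0.1. reject H0.

n_eff = 14, pos = 2, neg = 12, p = 0.012939, reject H0.


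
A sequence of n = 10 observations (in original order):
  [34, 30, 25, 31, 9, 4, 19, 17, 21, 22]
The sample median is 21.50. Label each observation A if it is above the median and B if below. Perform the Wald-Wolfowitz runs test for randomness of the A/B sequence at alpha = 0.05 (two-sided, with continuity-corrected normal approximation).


Step 1: Compute median = 21.50; label A = above, B = below.
Labels in order: AAAABBBBBA  (n_A = 5, n_B = 5)
Step 2: Count runs R = 3.
Step 3: Under H0 (random ordering), E[R] = 2*n_A*n_B/(n_A+n_B) + 1 = 2*5*5/10 + 1 = 6.0000.
        Var[R] = 2*n_A*n_B*(2*n_A*n_B - n_A - n_B) / ((n_A+n_B)^2 * (n_A+n_B-1)) = 2000/900 = 2.2222.
        SD[R] = 1.4907.
Step 4: Continuity-corrected z = (R + 0.5 - E[R]) / SD[R] = (3 + 0.5 - 6.0000) / 1.4907 = -1.6771.
Step 5: Two-sided p-value via normal approximation = 2*(1 - Phi(|z|)) = 0.093533.
Step 6: alpha = 0.05. fail to reject H0.

R = 3, z = -1.6771, p = 0.093533, fail to reject H0.


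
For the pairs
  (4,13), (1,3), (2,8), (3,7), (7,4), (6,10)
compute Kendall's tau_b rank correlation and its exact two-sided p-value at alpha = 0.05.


Step 1: Enumerate the 15 unordered pairs (i,j) with i<j and classify each by sign(x_j-x_i) * sign(y_j-y_i).
  (1,2):dx=-3,dy=-10->C; (1,3):dx=-2,dy=-5->C; (1,4):dx=-1,dy=-6->C; (1,5):dx=+3,dy=-9->D
  (1,6):dx=+2,dy=-3->D; (2,3):dx=+1,dy=+5->C; (2,4):dx=+2,dy=+4->C; (2,5):dx=+6,dy=+1->C
  (2,6):dx=+5,dy=+7->C; (3,4):dx=+1,dy=-1->D; (3,5):dx=+5,dy=-4->D; (3,6):dx=+4,dy=+2->C
  (4,5):dx=+4,dy=-3->D; (4,6):dx=+3,dy=+3->C; (5,6):dx=-1,dy=+6->D
Step 2: C = 9, D = 6, total pairs = 15.
Step 3: tau = (C - D)/(n(n-1)/2) = (9 - 6)/15 = 0.200000.
Step 4: Exact two-sided p-value (enumerate n! = 720 permutations of y under H0): p = 0.719444.
Step 5: alpha = 0.05. fail to reject H0.

tau_b = 0.2000 (C=9, D=6), p = 0.719444, fail to reject H0.


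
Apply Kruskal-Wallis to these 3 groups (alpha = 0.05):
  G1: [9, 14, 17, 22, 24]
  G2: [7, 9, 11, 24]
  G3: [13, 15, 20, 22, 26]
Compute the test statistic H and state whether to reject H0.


Step 1: Combine all N = 14 observations and assign midranks.
sorted (value, group, rank): (7,G2,1), (9,G1,2.5), (9,G2,2.5), (11,G2,4), (13,G3,5), (14,G1,6), (15,G3,7), (17,G1,8), (20,G3,9), (22,G1,10.5), (22,G3,10.5), (24,G1,12.5), (24,G2,12.5), (26,G3,14)
Step 2: Sum ranks within each group.
R_1 = 39.5 (n_1 = 5)
R_2 = 20 (n_2 = 4)
R_3 = 45.5 (n_3 = 5)
Step 3: H = 12/(N(N+1)) * sum(R_i^2/n_i) - 3(N+1)
     = 12/(14*15) * (39.5^2/5 + 20^2/4 + 45.5^2/5) - 3*15
     = 0.057143 * 826.1 - 45
     = 2.205714.
Step 4: Ties present; correction factor C = 1 - 18/(14^3 - 14) = 0.993407. Corrected H = 2.205714 / 0.993407 = 2.220354.
Step 5: Under H0, H ~ chi^2(2); p-value = 0.329501.
Step 6: alpha = 0.05. fail to reject H0.

H = 2.2204, df = 2, p = 0.329501, fail to reject H0.


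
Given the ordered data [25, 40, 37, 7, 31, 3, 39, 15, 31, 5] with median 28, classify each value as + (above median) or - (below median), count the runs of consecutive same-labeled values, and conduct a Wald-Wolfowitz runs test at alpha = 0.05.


Step 1: Compute median = 28; label A = above, B = below.
Labels in order: BAABABABAB  (n_A = 5, n_B = 5)
Step 2: Count runs R = 9.
Step 3: Under H0 (random ordering), E[R] = 2*n_A*n_B/(n_A+n_B) + 1 = 2*5*5/10 + 1 = 6.0000.
        Var[R] = 2*n_A*n_B*(2*n_A*n_B - n_A - n_B) / ((n_A+n_B)^2 * (n_A+n_B-1)) = 2000/900 = 2.2222.
        SD[R] = 1.4907.
Step 4: Continuity-corrected z = (R - 0.5 - E[R]) / SD[R] = (9 - 0.5 - 6.0000) / 1.4907 = 1.6771.
Step 5: Two-sided p-value via normal approximation = 2*(1 - Phi(|z|)) = 0.093533.
Step 6: alpha = 0.05. fail to reject H0.

R = 9, z = 1.6771, p = 0.093533, fail to reject H0.


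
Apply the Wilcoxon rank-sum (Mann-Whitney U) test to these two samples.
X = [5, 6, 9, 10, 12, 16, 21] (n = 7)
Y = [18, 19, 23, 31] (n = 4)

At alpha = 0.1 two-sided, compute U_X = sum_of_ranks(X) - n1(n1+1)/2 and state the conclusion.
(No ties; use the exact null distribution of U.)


Step 1: Combine and sort all 11 observations; assign midranks.
sorted (value, group): (5,X), (6,X), (9,X), (10,X), (12,X), (16,X), (18,Y), (19,Y), (21,X), (23,Y), (31,Y)
ranks: 5->1, 6->2, 9->3, 10->4, 12->5, 16->6, 18->7, 19->8, 21->9, 23->10, 31->11
Step 2: Rank sum for X: R1 = 1 + 2 + 3 + 4 + 5 + 6 + 9 = 30.
Step 3: U_X = R1 - n1(n1+1)/2 = 30 - 7*8/2 = 30 - 28 = 2.
       U_Y = n1*n2 - U_X = 28 - 2 = 26.
Step 4: No ties, so the exact null distribution of U (based on enumerating the C(11,7) = 330 equally likely rank assignments) gives the two-sided p-value.
Step 5: p-value = 0.024242; compare to alpha = 0.1. reject H0.

U_X = 2, p = 0.024242, reject H0 at alpha = 0.1.


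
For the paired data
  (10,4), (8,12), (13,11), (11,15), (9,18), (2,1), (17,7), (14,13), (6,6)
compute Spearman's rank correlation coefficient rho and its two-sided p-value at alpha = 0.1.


Step 1: Rank x and y separately (midranks; no ties here).
rank(x): 10->5, 8->3, 13->7, 11->6, 9->4, 2->1, 17->9, 14->8, 6->2
rank(y): 4->2, 12->6, 11->5, 15->8, 18->9, 1->1, 7->4, 13->7, 6->3
Step 2: d_i = R_x(i) - R_y(i); compute d_i^2.
  (5-2)^2=9, (3-6)^2=9, (7-5)^2=4, (6-8)^2=4, (4-9)^2=25, (1-1)^2=0, (9-4)^2=25, (8-7)^2=1, (2-3)^2=1
sum(d^2) = 78.
Step 3: rho = 1 - 6*78 / (9*(9^2 - 1)) = 1 - 468/720 = 0.350000.
Step 4: Under H0, t = rho * sqrt((n-2)/(1-rho^2)) = 0.9885 ~ t(7).
Step 5: Two-sided p-value from the t-distribution with 7 df = 0.355820.
Step 6: alpha = 0.1. fail to reject H0.

rho = 0.3500, p = 0.355820, fail to reject H0 at alpha = 0.1.


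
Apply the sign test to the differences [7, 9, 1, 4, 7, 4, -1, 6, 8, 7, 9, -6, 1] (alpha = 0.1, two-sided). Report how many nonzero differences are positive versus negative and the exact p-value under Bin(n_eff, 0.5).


Step 1: Discard zero differences. Original n = 13; n_eff = number of nonzero differences = 13.
Nonzero differences (with sign): +7, +9, +1, +4, +7, +4, -1, +6, +8, +7, +9, -6, +1
Step 2: Count signs: positive = 11, negative = 2.
Step 3: Under H0: P(positive) = 0.5, so the number of positives S ~ Bin(13, 0.5).
Step 4: Two-sided exact p-value = sum of Bin(13,0.5) probabilities at or below the observed probability = 0.022461.
Step 5: alpha = 0.1. reject H0.

n_eff = 13, pos = 11, neg = 2, p = 0.022461, reject H0.


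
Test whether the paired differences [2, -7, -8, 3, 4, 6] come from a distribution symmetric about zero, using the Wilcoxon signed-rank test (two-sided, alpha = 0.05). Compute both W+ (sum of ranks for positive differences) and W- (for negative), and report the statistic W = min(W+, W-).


Step 1: Drop any zero differences (none here) and take |d_i|.
|d| = [2, 7, 8, 3, 4, 6]
Step 2: Midrank |d_i| (ties get averaged ranks).
ranks: |2|->1, |7|->5, |8|->6, |3|->2, |4|->3, |6|->4
Step 3: Attach original signs; sum ranks with positive sign and with negative sign.
W+ = 1 + 2 + 3 + 4 = 10
W- = 5 + 6 = 11
(Check: W+ + W- = 21 should equal n(n+1)/2 = 21.)
Step 4: Test statistic W = min(W+, W-) = 10.
Step 5: No ties, so the exact null distribution over the 2^6 = 64 sign assignments gives the two-sided p-value = 1.000000.
Step 6: alpha = 0.05. fail to reject H0.

W+ = 10, W- = 11, W = min = 10, p = 1.000000, fail to reject H0.


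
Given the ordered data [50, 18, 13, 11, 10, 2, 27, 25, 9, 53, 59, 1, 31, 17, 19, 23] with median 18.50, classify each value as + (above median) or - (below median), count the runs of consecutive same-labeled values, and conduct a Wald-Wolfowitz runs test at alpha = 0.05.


Step 1: Compute median = 18.50; label A = above, B = below.
Labels in order: ABBBBBAABAABABAA  (n_A = 8, n_B = 8)
Step 2: Count runs R = 9.
Step 3: Under H0 (random ordering), E[R] = 2*n_A*n_B/(n_A+n_B) + 1 = 2*8*8/16 + 1 = 9.0000.
        Var[R] = 2*n_A*n_B*(2*n_A*n_B - n_A - n_B) / ((n_A+n_B)^2 * (n_A+n_B-1)) = 14336/3840 = 3.7333.
        SD[R] = 1.9322.
Step 4: R = E[R], so z = 0 with no continuity correction.
Step 5: Two-sided p-value via normal approximation = 2*(1 - Phi(|z|)) = 1.000000.
Step 6: alpha = 0.05. fail to reject H0.

R = 9, z = 0.0000, p = 1.000000, fail to reject H0.


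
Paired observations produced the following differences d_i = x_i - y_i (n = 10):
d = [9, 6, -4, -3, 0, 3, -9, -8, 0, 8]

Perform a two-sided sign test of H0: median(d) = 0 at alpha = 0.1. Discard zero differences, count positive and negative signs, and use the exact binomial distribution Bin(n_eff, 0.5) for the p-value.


Step 1: Discard zero differences. Original n = 10; n_eff = number of nonzero differences = 8.
Nonzero differences (with sign): +9, +6, -4, -3, +3, -9, -8, +8
Step 2: Count signs: positive = 4, negative = 4.
Step 3: Under H0: P(positive) = 0.5, so the number of positives S ~ Bin(8, 0.5).
Step 4: Two-sided exact p-value = sum of Bin(8,0.5) probabilities at or below the observed probability = 1.000000.
Step 5: alpha = 0.1. fail to reject H0.

n_eff = 8, pos = 4, neg = 4, p = 1.000000, fail to reject H0.


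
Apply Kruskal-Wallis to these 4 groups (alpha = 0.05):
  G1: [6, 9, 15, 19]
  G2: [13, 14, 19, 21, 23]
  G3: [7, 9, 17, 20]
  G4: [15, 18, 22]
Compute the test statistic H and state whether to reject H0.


Step 1: Combine all N = 16 observations and assign midranks.
sorted (value, group, rank): (6,G1,1), (7,G3,2), (9,G1,3.5), (9,G3,3.5), (13,G2,5), (14,G2,6), (15,G1,7.5), (15,G4,7.5), (17,G3,9), (18,G4,10), (19,G1,11.5), (19,G2,11.5), (20,G3,13), (21,G2,14), (22,G4,15), (23,G2,16)
Step 2: Sum ranks within each group.
R_1 = 23.5 (n_1 = 4)
R_2 = 52.5 (n_2 = 5)
R_3 = 27.5 (n_3 = 4)
R_4 = 32.5 (n_4 = 3)
Step 3: H = 12/(N(N+1)) * sum(R_i^2/n_i) - 3(N+1)
     = 12/(16*17) * (23.5^2/4 + 52.5^2/5 + 27.5^2/4 + 32.5^2/3) - 3*17
     = 0.044118 * 1230.46 - 51
     = 3.284926.
Step 4: Ties present; correction factor C = 1 - 18/(16^3 - 16) = 0.995588. Corrected H = 3.284926 / 0.995588 = 3.299483.
Step 5: Under H0, H ~ chi^2(3); p-value = 0.347715.
Step 6: alpha = 0.05. fail to reject H0.

H = 3.2995, df = 3, p = 0.347715, fail to reject H0.


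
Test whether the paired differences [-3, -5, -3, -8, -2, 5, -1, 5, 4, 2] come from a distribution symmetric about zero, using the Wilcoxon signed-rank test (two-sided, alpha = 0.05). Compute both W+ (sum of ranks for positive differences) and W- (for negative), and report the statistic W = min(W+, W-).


Step 1: Drop any zero differences (none here) and take |d_i|.
|d| = [3, 5, 3, 8, 2, 5, 1, 5, 4, 2]
Step 2: Midrank |d_i| (ties get averaged ranks).
ranks: |3|->4.5, |5|->8, |3|->4.5, |8|->10, |2|->2.5, |5|->8, |1|->1, |5|->8, |4|->6, |2|->2.5
Step 3: Attach original signs; sum ranks with positive sign and with negative sign.
W+ = 8 + 8 + 6 + 2.5 = 24.5
W- = 4.5 + 8 + 4.5 + 10 + 2.5 + 1 = 30.5
(Check: W+ + W- = 55 should equal n(n+1)/2 = 55.)
Step 4: Test statistic W = min(W+, W-) = 24.5.
Step 5: Ties in |d|, so use the tie-corrected normal approximation.
        E[W] = n(n+1)/4 = 10*11/4 = 27.5.
        Tie groups: |d|=2 (t=2), |d|=3 (t=2), |d|=5 (t=3); sum(t^3 - t) = 36.
        Var[W] = n(n+1)(2n+1)/24 - sum(t^3-t)/48 = 2310/24 - 36/48 = 95.5.
        z = (W - E[W]) / sqrt(Var[W]) = (24.5 - 27.5) / 9.7724 = -0.3070.
        Two-sided p = 2*Phi(z) = 0.758853.
Step 6: alpha = 0.05. fail to reject H0.

W+ = 24.5, W- = 30.5, W = min = 24.5, p = 0.758853, fail to reject H0.


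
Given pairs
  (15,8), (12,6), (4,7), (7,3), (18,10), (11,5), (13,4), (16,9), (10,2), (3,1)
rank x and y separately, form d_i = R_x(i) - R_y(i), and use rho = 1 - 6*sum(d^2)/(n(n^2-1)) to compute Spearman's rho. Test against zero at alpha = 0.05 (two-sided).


Step 1: Rank x and y separately (midranks; no ties here).
rank(x): 15->8, 12->6, 4->2, 7->3, 18->10, 11->5, 13->7, 16->9, 10->4, 3->1
rank(y): 8->8, 6->6, 7->7, 3->3, 10->10, 5->5, 4->4, 9->9, 2->2, 1->1
Step 2: d_i = R_x(i) - R_y(i); compute d_i^2.
  (8-8)^2=0, (6-6)^2=0, (2-7)^2=25, (3-3)^2=0, (10-10)^2=0, (5-5)^2=0, (7-4)^2=9, (9-9)^2=0, (4-2)^2=4, (1-1)^2=0
sum(d^2) = 38.
Step 3: rho = 1 - 6*38 / (10*(10^2 - 1)) = 1 - 228/990 = 0.769697.
Step 4: Under H0, t = rho * sqrt((n-2)/(1-rho^2)) = 3.4101 ~ t(8).
Step 5: Two-sided p-value from the t-distribution with 8 df = 0.009222.
Step 6: alpha = 0.05. reject H0.

rho = 0.7697, p = 0.009222, reject H0 at alpha = 0.05.


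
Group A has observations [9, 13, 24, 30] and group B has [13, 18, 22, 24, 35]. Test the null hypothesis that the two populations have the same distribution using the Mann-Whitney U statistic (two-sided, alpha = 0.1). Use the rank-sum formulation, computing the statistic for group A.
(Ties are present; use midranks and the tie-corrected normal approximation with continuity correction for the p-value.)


Step 1: Combine and sort all 9 observations; assign midranks.
sorted (value, group): (9,X), (13,X), (13,Y), (18,Y), (22,Y), (24,X), (24,Y), (30,X), (35,Y)
ranks: 9->1, 13->2.5, 13->2.5, 18->4, 22->5, 24->6.5, 24->6.5, 30->8, 35->9
Step 2: Rank sum for X: R1 = 1 + 2.5 + 6.5 + 8 = 18.
Step 3: U_X = R1 - n1(n1+1)/2 = 18 - 4*5/2 = 18 - 10 = 8.
       U_Y = n1*n2 - U_X = 20 - 8 = 12.
Step 4: Ties are present, so use the tie-corrected normal approximation (with continuity correction) for the p-value.
Step 5: p-value = 0.710992; compare to alpha = 0.1. fail to reject H0.

U_X = 8, p = 0.710992, fail to reject H0 at alpha = 0.1.


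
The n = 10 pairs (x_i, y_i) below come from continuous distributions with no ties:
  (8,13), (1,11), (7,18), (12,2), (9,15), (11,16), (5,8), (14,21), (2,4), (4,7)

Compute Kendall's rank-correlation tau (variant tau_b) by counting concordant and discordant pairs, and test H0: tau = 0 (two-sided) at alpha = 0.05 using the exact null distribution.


Step 1: Enumerate the 45 unordered pairs (i,j) with i<j and classify each by sign(x_j-x_i) * sign(y_j-y_i).
  (1,2):dx=-7,dy=-2->C; (1,3):dx=-1,dy=+5->D; (1,4):dx=+4,dy=-11->D; (1,5):dx=+1,dy=+2->C
  (1,6):dx=+3,dy=+3->C; (1,7):dx=-3,dy=-5->C; (1,8):dx=+6,dy=+8->C; (1,9):dx=-6,dy=-9->C
  (1,10):dx=-4,dy=-6->C; (2,3):dx=+6,dy=+7->C; (2,4):dx=+11,dy=-9->D; (2,5):dx=+8,dy=+4->C
  (2,6):dx=+10,dy=+5->C; (2,7):dx=+4,dy=-3->D; (2,8):dx=+13,dy=+10->C; (2,9):dx=+1,dy=-7->D
  (2,10):dx=+3,dy=-4->D; (3,4):dx=+5,dy=-16->D; (3,5):dx=+2,dy=-3->D; (3,6):dx=+4,dy=-2->D
  (3,7):dx=-2,dy=-10->C; (3,8):dx=+7,dy=+3->C; (3,9):dx=-5,dy=-14->C; (3,10):dx=-3,dy=-11->C
  (4,5):dx=-3,dy=+13->D; (4,6):dx=-1,dy=+14->D; (4,7):dx=-7,dy=+6->D; (4,8):dx=+2,dy=+19->C
  (4,9):dx=-10,dy=+2->D; (4,10):dx=-8,dy=+5->D; (5,6):dx=+2,dy=+1->C; (5,7):dx=-4,dy=-7->C
  (5,8):dx=+5,dy=+6->C; (5,9):dx=-7,dy=-11->C; (5,10):dx=-5,dy=-8->C; (6,7):dx=-6,dy=-8->C
  (6,8):dx=+3,dy=+5->C; (6,9):dx=-9,dy=-12->C; (6,10):dx=-7,dy=-9->C; (7,8):dx=+9,dy=+13->C
  (7,9):dx=-3,dy=-4->C; (7,10):dx=-1,dy=-1->C; (8,9):dx=-12,dy=-17->C; (8,10):dx=-10,dy=-14->C
  (9,10):dx=+2,dy=+3->C
Step 2: C = 31, D = 14, total pairs = 45.
Step 3: tau = (C - D)/(n(n-1)/2) = (31 - 14)/45 = 0.377778.
Step 4: Exact two-sided p-value (enumerate n! = 3628800 permutations of y under H0): p = 0.155742.
Step 5: alpha = 0.05. fail to reject H0.

tau_b = 0.3778 (C=31, D=14), p = 0.155742, fail to reject H0.


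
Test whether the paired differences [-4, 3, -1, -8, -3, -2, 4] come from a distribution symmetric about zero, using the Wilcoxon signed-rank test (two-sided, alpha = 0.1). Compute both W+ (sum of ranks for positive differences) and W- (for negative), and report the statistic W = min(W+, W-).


Step 1: Drop any zero differences (none here) and take |d_i|.
|d| = [4, 3, 1, 8, 3, 2, 4]
Step 2: Midrank |d_i| (ties get averaged ranks).
ranks: |4|->5.5, |3|->3.5, |1|->1, |8|->7, |3|->3.5, |2|->2, |4|->5.5
Step 3: Attach original signs; sum ranks with positive sign and with negative sign.
W+ = 3.5 + 5.5 = 9
W- = 5.5 + 1 + 7 + 3.5 + 2 = 19
(Check: W+ + W- = 28 should equal n(n+1)/2 = 28.)
Step 4: Test statistic W = min(W+, W-) = 9.
Step 5: Ties in |d|, so use the tie-corrected normal approximation.
        E[W] = n(n+1)/4 = 7*8/4 = 14.
        Tie groups: |d|=3 (t=2), |d|=4 (t=2); sum(t^3 - t) = 12.
        Var[W] = n(n+1)(2n+1)/24 - sum(t^3-t)/48 = 840/24 - 12/48 = 34.75.
        z = (W - E[W]) / sqrt(Var[W]) = (9 - 14) / 5.8949 = -0.8482.
        Two-sided p = 2*Phi(z) = 0.396333.
Step 6: alpha = 0.1. fail to reject H0.

W+ = 9, W- = 19, W = min = 9, p = 0.396333, fail to reject H0.


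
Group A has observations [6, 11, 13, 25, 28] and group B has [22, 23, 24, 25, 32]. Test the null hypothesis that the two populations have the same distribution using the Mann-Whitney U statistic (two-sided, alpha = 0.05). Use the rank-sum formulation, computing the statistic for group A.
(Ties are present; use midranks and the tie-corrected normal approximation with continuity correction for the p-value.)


Step 1: Combine and sort all 10 observations; assign midranks.
sorted (value, group): (6,X), (11,X), (13,X), (22,Y), (23,Y), (24,Y), (25,X), (25,Y), (28,X), (32,Y)
ranks: 6->1, 11->2, 13->3, 22->4, 23->5, 24->6, 25->7.5, 25->7.5, 28->9, 32->10
Step 2: Rank sum for X: R1 = 1 + 2 + 3 + 7.5 + 9 = 22.5.
Step 3: U_X = R1 - n1(n1+1)/2 = 22.5 - 5*6/2 = 22.5 - 15 = 7.5.
       U_Y = n1*n2 - U_X = 25 - 7.5 = 17.5.
Step 4: Ties are present, so use the tie-corrected normal approximation (with continuity correction) for the p-value.
Step 5: p-value = 0.345742; compare to alpha = 0.05. fail to reject H0.

U_X = 7.5, p = 0.345742, fail to reject H0 at alpha = 0.05.


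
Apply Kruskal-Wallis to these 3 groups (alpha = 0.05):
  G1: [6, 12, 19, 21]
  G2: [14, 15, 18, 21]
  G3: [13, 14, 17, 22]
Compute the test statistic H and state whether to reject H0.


Step 1: Combine all N = 12 observations and assign midranks.
sorted (value, group, rank): (6,G1,1), (12,G1,2), (13,G3,3), (14,G2,4.5), (14,G3,4.5), (15,G2,6), (17,G3,7), (18,G2,8), (19,G1,9), (21,G1,10.5), (21,G2,10.5), (22,G3,12)
Step 2: Sum ranks within each group.
R_1 = 22.5 (n_1 = 4)
R_2 = 29 (n_2 = 4)
R_3 = 26.5 (n_3 = 4)
Step 3: H = 12/(N(N+1)) * sum(R_i^2/n_i) - 3(N+1)
     = 12/(12*13) * (22.5^2/4 + 29^2/4 + 26.5^2/4) - 3*13
     = 0.076923 * 512.375 - 39
     = 0.413462.
Step 4: Ties present; correction factor C = 1 - 12/(12^3 - 12) = 0.993007. Corrected H = 0.413462 / 0.993007 = 0.416373.
Step 5: Under H0, H ~ chi^2(2); p-value = 0.812055.
Step 6: alpha = 0.05. fail to reject H0.

H = 0.4164, df = 2, p = 0.812055, fail to reject H0.


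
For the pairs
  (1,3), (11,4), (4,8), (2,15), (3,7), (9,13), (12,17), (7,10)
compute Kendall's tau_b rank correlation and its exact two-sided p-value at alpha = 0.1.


Step 1: Enumerate the 28 unordered pairs (i,j) with i<j and classify each by sign(x_j-x_i) * sign(y_j-y_i).
  (1,2):dx=+10,dy=+1->C; (1,3):dx=+3,dy=+5->C; (1,4):dx=+1,dy=+12->C; (1,5):dx=+2,dy=+4->C
  (1,6):dx=+8,dy=+10->C; (1,7):dx=+11,dy=+14->C; (1,8):dx=+6,dy=+7->C; (2,3):dx=-7,dy=+4->D
  (2,4):dx=-9,dy=+11->D; (2,5):dx=-8,dy=+3->D; (2,6):dx=-2,dy=+9->D; (2,7):dx=+1,dy=+13->C
  (2,8):dx=-4,dy=+6->D; (3,4):dx=-2,dy=+7->D; (3,5):dx=-1,dy=-1->C; (3,6):dx=+5,dy=+5->C
  (3,7):dx=+8,dy=+9->C; (3,8):dx=+3,dy=+2->C; (4,5):dx=+1,dy=-8->D; (4,6):dx=+7,dy=-2->D
  (4,7):dx=+10,dy=+2->C; (4,8):dx=+5,dy=-5->D; (5,6):dx=+6,dy=+6->C; (5,7):dx=+9,dy=+10->C
  (5,8):dx=+4,dy=+3->C; (6,7):dx=+3,dy=+4->C; (6,8):dx=-2,dy=-3->C; (7,8):dx=-5,dy=-7->C
Step 2: C = 19, D = 9, total pairs = 28.
Step 3: tau = (C - D)/(n(n-1)/2) = (19 - 9)/28 = 0.357143.
Step 4: Exact two-sided p-value (enumerate n! = 40320 permutations of y under H0): p = 0.275099.
Step 5: alpha = 0.1. fail to reject H0.

tau_b = 0.3571 (C=19, D=9), p = 0.275099, fail to reject H0.


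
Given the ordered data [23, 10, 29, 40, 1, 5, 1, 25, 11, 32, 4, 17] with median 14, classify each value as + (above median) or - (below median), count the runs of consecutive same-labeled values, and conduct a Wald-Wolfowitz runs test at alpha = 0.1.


Step 1: Compute median = 14; label A = above, B = below.
Labels in order: ABAABBBABABA  (n_A = 6, n_B = 6)
Step 2: Count runs R = 9.
Step 3: Under H0 (random ordering), E[R] = 2*n_A*n_B/(n_A+n_B) + 1 = 2*6*6/12 + 1 = 7.0000.
        Var[R] = 2*n_A*n_B*(2*n_A*n_B - n_A - n_B) / ((n_A+n_B)^2 * (n_A+n_B-1)) = 4320/1584 = 2.7273.
        SD[R] = 1.6514.
Step 4: Continuity-corrected z = (R - 0.5 - E[R]) / SD[R] = (9 - 0.5 - 7.0000) / 1.6514 = 0.9083.
Step 5: Two-sided p-value via normal approximation = 2*(1 - Phi(|z|)) = 0.363722.
Step 6: alpha = 0.1. fail to reject H0.

R = 9, z = 0.9083, p = 0.363722, fail to reject H0.


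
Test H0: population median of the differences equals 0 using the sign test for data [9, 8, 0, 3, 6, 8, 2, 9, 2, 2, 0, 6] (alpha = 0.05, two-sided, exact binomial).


Step 1: Discard zero differences. Original n = 12; n_eff = number of nonzero differences = 10.
Nonzero differences (with sign): +9, +8, +3, +6, +8, +2, +9, +2, +2, +6
Step 2: Count signs: positive = 10, negative = 0.
Step 3: Under H0: P(positive) = 0.5, so the number of positives S ~ Bin(10, 0.5).
Step 4: Two-sided exact p-value = sum of Bin(10,0.5) probabilities at or below the observed probability = 0.001953.
Step 5: alpha = 0.05. reject H0.

n_eff = 10, pos = 10, neg = 0, p = 0.001953, reject H0.


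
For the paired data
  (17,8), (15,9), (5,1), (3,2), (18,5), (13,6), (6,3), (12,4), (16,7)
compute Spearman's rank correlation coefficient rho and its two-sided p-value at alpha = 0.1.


Step 1: Rank x and y separately (midranks; no ties here).
rank(x): 17->8, 15->6, 5->2, 3->1, 18->9, 13->5, 6->3, 12->4, 16->7
rank(y): 8->8, 9->9, 1->1, 2->2, 5->5, 6->6, 3->3, 4->4, 7->7
Step 2: d_i = R_x(i) - R_y(i); compute d_i^2.
  (8-8)^2=0, (6-9)^2=9, (2-1)^2=1, (1-2)^2=1, (9-5)^2=16, (5-6)^2=1, (3-3)^2=0, (4-4)^2=0, (7-7)^2=0
sum(d^2) = 28.
Step 3: rho = 1 - 6*28 / (9*(9^2 - 1)) = 1 - 168/720 = 0.766667.
Step 4: Under H0, t = rho * sqrt((n-2)/(1-rho^2)) = 3.1593 ~ t(7).
Step 5: Two-sided p-value from the t-distribution with 7 df = 0.015944.
Step 6: alpha = 0.1. reject H0.

rho = 0.7667, p = 0.015944, reject H0 at alpha = 0.1.


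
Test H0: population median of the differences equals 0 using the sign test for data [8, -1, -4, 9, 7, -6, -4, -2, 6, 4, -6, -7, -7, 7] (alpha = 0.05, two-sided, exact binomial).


Step 1: Discard zero differences. Original n = 14; n_eff = number of nonzero differences = 14.
Nonzero differences (with sign): +8, -1, -4, +9, +7, -6, -4, -2, +6, +4, -6, -7, -7, +7
Step 2: Count signs: positive = 6, negative = 8.
Step 3: Under H0: P(positive) = 0.5, so the number of positives S ~ Bin(14, 0.5).
Step 4: Two-sided exact p-value = sum of Bin(14,0.5) probabilities at or below the observed probability = 0.790527.
Step 5: alpha = 0.05. fail to reject H0.

n_eff = 14, pos = 6, neg = 8, p = 0.790527, fail to reject H0.


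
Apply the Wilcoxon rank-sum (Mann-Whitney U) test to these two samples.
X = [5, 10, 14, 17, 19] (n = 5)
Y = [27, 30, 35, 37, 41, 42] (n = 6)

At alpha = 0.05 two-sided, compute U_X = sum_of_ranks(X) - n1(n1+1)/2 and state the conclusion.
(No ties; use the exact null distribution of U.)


Step 1: Combine and sort all 11 observations; assign midranks.
sorted (value, group): (5,X), (10,X), (14,X), (17,X), (19,X), (27,Y), (30,Y), (35,Y), (37,Y), (41,Y), (42,Y)
ranks: 5->1, 10->2, 14->3, 17->4, 19->5, 27->6, 30->7, 35->8, 37->9, 41->10, 42->11
Step 2: Rank sum for X: R1 = 1 + 2 + 3 + 4 + 5 = 15.
Step 3: U_X = R1 - n1(n1+1)/2 = 15 - 5*6/2 = 15 - 15 = 0.
       U_Y = n1*n2 - U_X = 30 - 0 = 30.
Step 4: No ties, so the exact null distribution of U (based on enumerating the C(11,5) = 462 equally likely rank assignments) gives the two-sided p-value.
Step 5: p-value = 0.004329; compare to alpha = 0.05. reject H0.

U_X = 0, p = 0.004329, reject H0 at alpha = 0.05.


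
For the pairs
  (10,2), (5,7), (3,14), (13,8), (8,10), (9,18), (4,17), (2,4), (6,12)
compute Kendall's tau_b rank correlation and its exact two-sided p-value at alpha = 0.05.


Step 1: Enumerate the 36 unordered pairs (i,j) with i<j and classify each by sign(x_j-x_i) * sign(y_j-y_i).
  (1,2):dx=-5,dy=+5->D; (1,3):dx=-7,dy=+12->D; (1,4):dx=+3,dy=+6->C; (1,5):dx=-2,dy=+8->D
  (1,6):dx=-1,dy=+16->D; (1,7):dx=-6,dy=+15->D; (1,8):dx=-8,dy=+2->D; (1,9):dx=-4,dy=+10->D
  (2,3):dx=-2,dy=+7->D; (2,4):dx=+8,dy=+1->C; (2,5):dx=+3,dy=+3->C; (2,6):dx=+4,dy=+11->C
  (2,7):dx=-1,dy=+10->D; (2,8):dx=-3,dy=-3->C; (2,9):dx=+1,dy=+5->C; (3,4):dx=+10,dy=-6->D
  (3,5):dx=+5,dy=-4->D; (3,6):dx=+6,dy=+4->C; (3,7):dx=+1,dy=+3->C; (3,8):dx=-1,dy=-10->C
  (3,9):dx=+3,dy=-2->D; (4,5):dx=-5,dy=+2->D; (4,6):dx=-4,dy=+10->D; (4,7):dx=-9,dy=+9->D
  (4,8):dx=-11,dy=-4->C; (4,9):dx=-7,dy=+4->D; (5,6):dx=+1,dy=+8->C; (5,7):dx=-4,dy=+7->D
  (5,8):dx=-6,dy=-6->C; (5,9):dx=-2,dy=+2->D; (6,7):dx=-5,dy=-1->C; (6,8):dx=-7,dy=-14->C
  (6,9):dx=-3,dy=-6->C; (7,8):dx=-2,dy=-13->C; (7,9):dx=+2,dy=-5->D; (8,9):dx=+4,dy=+8->C
Step 2: C = 17, D = 19, total pairs = 36.
Step 3: tau = (C - D)/(n(n-1)/2) = (17 - 19)/36 = -0.055556.
Step 4: Exact two-sided p-value (enumerate n! = 362880 permutations of y under H0): p = 0.919455.
Step 5: alpha = 0.05. fail to reject H0.

tau_b = -0.0556 (C=17, D=19), p = 0.919455, fail to reject H0.


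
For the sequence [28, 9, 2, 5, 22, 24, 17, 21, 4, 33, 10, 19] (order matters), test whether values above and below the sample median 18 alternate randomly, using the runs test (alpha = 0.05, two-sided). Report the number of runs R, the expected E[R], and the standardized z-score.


Step 1: Compute median = 18; label A = above, B = below.
Labels in order: ABBBAABABABA  (n_A = 6, n_B = 6)
Step 2: Count runs R = 9.
Step 3: Under H0 (random ordering), E[R] = 2*n_A*n_B/(n_A+n_B) + 1 = 2*6*6/12 + 1 = 7.0000.
        Var[R] = 2*n_A*n_B*(2*n_A*n_B - n_A - n_B) / ((n_A+n_B)^2 * (n_A+n_B-1)) = 4320/1584 = 2.7273.
        SD[R] = 1.6514.
Step 4: Continuity-corrected z = (R - 0.5 - E[R]) / SD[R] = (9 - 0.5 - 7.0000) / 1.6514 = 0.9083.
Step 5: Two-sided p-value via normal approximation = 2*(1 - Phi(|z|)) = 0.363722.
Step 6: alpha = 0.05. fail to reject H0.

R = 9, z = 0.9083, p = 0.363722, fail to reject H0.


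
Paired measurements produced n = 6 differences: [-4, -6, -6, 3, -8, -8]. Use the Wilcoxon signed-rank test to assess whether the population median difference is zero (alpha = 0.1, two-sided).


Step 1: Drop any zero differences (none here) and take |d_i|.
|d| = [4, 6, 6, 3, 8, 8]
Step 2: Midrank |d_i| (ties get averaged ranks).
ranks: |4|->2, |6|->3.5, |6|->3.5, |3|->1, |8|->5.5, |8|->5.5
Step 3: Attach original signs; sum ranks with positive sign and with negative sign.
W+ = 1 = 1
W- = 2 + 3.5 + 3.5 + 5.5 + 5.5 = 20
(Check: W+ + W- = 21 should equal n(n+1)/2 = 21.)
Step 4: Test statistic W = min(W+, W-) = 1.
Step 5: Ties in |d|, so use the tie-corrected normal approximation.
        E[W] = n(n+1)/4 = 6*7/4 = 10.5.
        Tie groups: |d|=6 (t=2), |d|=8 (t=2); sum(t^3 - t) = 12.
        Var[W] = n(n+1)(2n+1)/24 - sum(t^3-t)/48 = 546/24 - 12/48 = 22.5.
        z = (W - E[W]) / sqrt(Var[W]) = (1 - 10.5) / 4.7434 = -2.0028.
        Two-sided p = 2*Phi(z) = 0.045201.
Step 6: alpha = 0.1. reject H0.

W+ = 1, W- = 20, W = min = 1, p = 0.045201, reject H0.


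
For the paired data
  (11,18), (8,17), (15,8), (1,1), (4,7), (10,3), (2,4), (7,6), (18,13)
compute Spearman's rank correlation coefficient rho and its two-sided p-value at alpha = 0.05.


Step 1: Rank x and y separately (midranks; no ties here).
rank(x): 11->7, 8->5, 15->8, 1->1, 4->3, 10->6, 2->2, 7->4, 18->9
rank(y): 18->9, 17->8, 8->6, 1->1, 7->5, 3->2, 4->3, 6->4, 13->7
Step 2: d_i = R_x(i) - R_y(i); compute d_i^2.
  (7-9)^2=4, (5-8)^2=9, (8-6)^2=4, (1-1)^2=0, (3-5)^2=4, (6-2)^2=16, (2-3)^2=1, (4-4)^2=0, (9-7)^2=4
sum(d^2) = 42.
Step 3: rho = 1 - 6*42 / (9*(9^2 - 1)) = 1 - 252/720 = 0.650000.
Step 4: Under H0, t = rho * sqrt((n-2)/(1-rho^2)) = 2.2630 ~ t(7).
Step 5: Two-sided p-value from the t-distribution with 7 df = 0.058073.
Step 6: alpha = 0.05. fail to reject H0.

rho = 0.6500, p = 0.058073, fail to reject H0 at alpha = 0.05.


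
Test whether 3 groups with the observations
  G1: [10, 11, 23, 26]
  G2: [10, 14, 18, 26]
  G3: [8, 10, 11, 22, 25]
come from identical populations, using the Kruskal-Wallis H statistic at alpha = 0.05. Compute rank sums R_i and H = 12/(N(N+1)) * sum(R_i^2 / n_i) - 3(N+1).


Step 1: Combine all N = 13 observations and assign midranks.
sorted (value, group, rank): (8,G3,1), (10,G1,3), (10,G2,3), (10,G3,3), (11,G1,5.5), (11,G3,5.5), (14,G2,7), (18,G2,8), (22,G3,9), (23,G1,10), (25,G3,11), (26,G1,12.5), (26,G2,12.5)
Step 2: Sum ranks within each group.
R_1 = 31 (n_1 = 4)
R_2 = 30.5 (n_2 = 4)
R_3 = 29.5 (n_3 = 5)
Step 3: H = 12/(N(N+1)) * sum(R_i^2/n_i) - 3(N+1)
     = 12/(13*14) * (31^2/4 + 30.5^2/4 + 29.5^2/5) - 3*14
     = 0.065934 * 646.862 - 42
     = 0.650275.
Step 4: Ties present; correction factor C = 1 - 36/(13^3 - 13) = 0.983516. Corrected H = 0.650275 / 0.983516 = 0.661173.
Step 5: Under H0, H ~ chi^2(2); p-value = 0.718502.
Step 6: alpha = 0.05. fail to reject H0.

H = 0.6612, df = 2, p = 0.718502, fail to reject H0.


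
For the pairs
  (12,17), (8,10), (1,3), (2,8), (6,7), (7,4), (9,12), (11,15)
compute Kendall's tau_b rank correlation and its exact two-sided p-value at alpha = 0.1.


Step 1: Enumerate the 28 unordered pairs (i,j) with i<j and classify each by sign(x_j-x_i) * sign(y_j-y_i).
  (1,2):dx=-4,dy=-7->C; (1,3):dx=-11,dy=-14->C; (1,4):dx=-10,dy=-9->C; (1,5):dx=-6,dy=-10->C
  (1,6):dx=-5,dy=-13->C; (1,7):dx=-3,dy=-5->C; (1,8):dx=-1,dy=-2->C; (2,3):dx=-7,dy=-7->C
  (2,4):dx=-6,dy=-2->C; (2,5):dx=-2,dy=-3->C; (2,6):dx=-1,dy=-6->C; (2,7):dx=+1,dy=+2->C
  (2,8):dx=+3,dy=+5->C; (3,4):dx=+1,dy=+5->C; (3,5):dx=+5,dy=+4->C; (3,6):dx=+6,dy=+1->C
  (3,7):dx=+8,dy=+9->C; (3,8):dx=+10,dy=+12->C; (4,5):dx=+4,dy=-1->D; (4,6):dx=+5,dy=-4->D
  (4,7):dx=+7,dy=+4->C; (4,8):dx=+9,dy=+7->C; (5,6):dx=+1,dy=-3->D; (5,7):dx=+3,dy=+5->C
  (5,8):dx=+5,dy=+8->C; (6,7):dx=+2,dy=+8->C; (6,8):dx=+4,dy=+11->C; (7,8):dx=+2,dy=+3->C
Step 2: C = 25, D = 3, total pairs = 28.
Step 3: tau = (C - D)/(n(n-1)/2) = (25 - 3)/28 = 0.785714.
Step 4: Exact two-sided p-value (enumerate n! = 40320 permutations of y under H0): p = 0.005506.
Step 5: alpha = 0.1. reject H0.

tau_b = 0.7857 (C=25, D=3), p = 0.005506, reject H0.


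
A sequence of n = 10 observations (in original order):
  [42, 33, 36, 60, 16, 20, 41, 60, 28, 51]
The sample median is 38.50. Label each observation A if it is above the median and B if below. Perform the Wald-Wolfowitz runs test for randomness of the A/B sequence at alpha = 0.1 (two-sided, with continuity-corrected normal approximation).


Step 1: Compute median = 38.50; label A = above, B = below.
Labels in order: ABBABBAABA  (n_A = 5, n_B = 5)
Step 2: Count runs R = 7.
Step 3: Under H0 (random ordering), E[R] = 2*n_A*n_B/(n_A+n_B) + 1 = 2*5*5/10 + 1 = 6.0000.
        Var[R] = 2*n_A*n_B*(2*n_A*n_B - n_A - n_B) / ((n_A+n_B)^2 * (n_A+n_B-1)) = 2000/900 = 2.2222.
        SD[R] = 1.4907.
Step 4: Continuity-corrected z = (R - 0.5 - E[R]) / SD[R] = (7 - 0.5 - 6.0000) / 1.4907 = 0.3354.
Step 5: Two-sided p-value via normal approximation = 2*(1 - Phi(|z|)) = 0.737316.
Step 6: alpha = 0.1. fail to reject H0.

R = 7, z = 0.3354, p = 0.737316, fail to reject H0.


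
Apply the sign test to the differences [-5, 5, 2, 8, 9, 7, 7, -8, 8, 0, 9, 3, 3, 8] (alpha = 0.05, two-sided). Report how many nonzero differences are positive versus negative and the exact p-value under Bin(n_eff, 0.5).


Step 1: Discard zero differences. Original n = 14; n_eff = number of nonzero differences = 13.
Nonzero differences (with sign): -5, +5, +2, +8, +9, +7, +7, -8, +8, +9, +3, +3, +8
Step 2: Count signs: positive = 11, negative = 2.
Step 3: Under H0: P(positive) = 0.5, so the number of positives S ~ Bin(13, 0.5).
Step 4: Two-sided exact p-value = sum of Bin(13,0.5) probabilities at or below the observed probability = 0.022461.
Step 5: alpha = 0.05. reject H0.

n_eff = 13, pos = 11, neg = 2, p = 0.022461, reject H0.


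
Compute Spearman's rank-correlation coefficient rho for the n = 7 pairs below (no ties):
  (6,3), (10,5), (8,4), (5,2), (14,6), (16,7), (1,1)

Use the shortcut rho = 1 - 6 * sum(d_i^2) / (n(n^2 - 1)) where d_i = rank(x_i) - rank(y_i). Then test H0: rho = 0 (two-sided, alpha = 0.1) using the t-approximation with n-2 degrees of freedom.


Step 1: Rank x and y separately (midranks; no ties here).
rank(x): 6->3, 10->5, 8->4, 5->2, 14->6, 16->7, 1->1
rank(y): 3->3, 5->5, 4->4, 2->2, 6->6, 7->7, 1->1
Step 2: d_i = R_x(i) - R_y(i); compute d_i^2.
  (3-3)^2=0, (5-5)^2=0, (4-4)^2=0, (2-2)^2=0, (6-6)^2=0, (7-7)^2=0, (1-1)^2=0
sum(d^2) = 0.
Step 3: rho = 1 - 6*0 / (7*(7^2 - 1)) = 1 - 0/336 = 1.000000.
Step 5: Two-sided p-value from the t-distribution with 5 df = 0.000000.
Step 6: alpha = 0.1. reject H0.

rho = 1.0000, p = 0.000000, reject H0 at alpha = 0.1.


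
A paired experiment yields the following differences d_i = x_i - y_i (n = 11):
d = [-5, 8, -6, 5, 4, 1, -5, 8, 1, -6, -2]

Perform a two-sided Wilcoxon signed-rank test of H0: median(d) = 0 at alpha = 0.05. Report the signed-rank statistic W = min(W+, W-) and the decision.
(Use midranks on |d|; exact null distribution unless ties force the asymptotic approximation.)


Step 1: Drop any zero differences (none here) and take |d_i|.
|d| = [5, 8, 6, 5, 4, 1, 5, 8, 1, 6, 2]
Step 2: Midrank |d_i| (ties get averaged ranks).
ranks: |5|->6, |8|->10.5, |6|->8.5, |5|->6, |4|->4, |1|->1.5, |5|->6, |8|->10.5, |1|->1.5, |6|->8.5, |2|->3
Step 3: Attach original signs; sum ranks with positive sign and with negative sign.
W+ = 10.5 + 6 + 4 + 1.5 + 10.5 + 1.5 = 34
W- = 6 + 8.5 + 6 + 8.5 + 3 = 32
(Check: W+ + W- = 66 should equal n(n+1)/2 = 66.)
Step 4: Test statistic W = min(W+, W-) = 32.
Step 5: Ties in |d|, so use the tie-corrected normal approximation.
        E[W] = n(n+1)/4 = 11*12/4 = 33.
        Tie groups: |d|=1 (t=2), |d|=5 (t=3), |d|=6 (t=2), |d|=8 (t=2); sum(t^3 - t) = 42.
        Var[W] = n(n+1)(2n+1)/24 - sum(t^3-t)/48 = 3036/24 - 42/48 = 125.625.
        z = (W - E[W]) / sqrt(Var[W]) = (32 - 33) / 11.2083 = -0.0892.
        Two-sided p = 2*Phi(z) = 0.928907.
Step 6: alpha = 0.05. fail to reject H0.

W+ = 34, W- = 32, W = min = 32, p = 0.928907, fail to reject H0.


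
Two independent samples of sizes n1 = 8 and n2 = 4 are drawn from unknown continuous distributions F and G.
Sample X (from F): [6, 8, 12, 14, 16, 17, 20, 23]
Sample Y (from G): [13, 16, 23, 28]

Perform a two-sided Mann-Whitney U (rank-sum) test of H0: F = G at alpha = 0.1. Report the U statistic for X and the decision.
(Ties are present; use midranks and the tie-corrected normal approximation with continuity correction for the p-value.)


Step 1: Combine and sort all 12 observations; assign midranks.
sorted (value, group): (6,X), (8,X), (12,X), (13,Y), (14,X), (16,X), (16,Y), (17,X), (20,X), (23,X), (23,Y), (28,Y)
ranks: 6->1, 8->2, 12->3, 13->4, 14->5, 16->6.5, 16->6.5, 17->8, 20->9, 23->10.5, 23->10.5, 28->12
Step 2: Rank sum for X: R1 = 1 + 2 + 3 + 5 + 6.5 + 8 + 9 + 10.5 = 45.
Step 3: U_X = R1 - n1(n1+1)/2 = 45 - 8*9/2 = 45 - 36 = 9.
       U_Y = n1*n2 - U_X = 32 - 9 = 23.
Step 4: Ties are present, so use the tie-corrected normal approximation (with continuity correction) for the p-value.
Step 5: p-value = 0.267926; compare to alpha = 0.1. fail to reject H0.

U_X = 9, p = 0.267926, fail to reject H0 at alpha = 0.1.


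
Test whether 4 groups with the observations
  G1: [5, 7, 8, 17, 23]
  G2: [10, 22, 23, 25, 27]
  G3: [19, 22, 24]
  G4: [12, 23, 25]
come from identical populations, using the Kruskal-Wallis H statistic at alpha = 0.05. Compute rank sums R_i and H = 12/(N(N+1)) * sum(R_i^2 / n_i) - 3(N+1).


Step 1: Combine all N = 16 observations and assign midranks.
sorted (value, group, rank): (5,G1,1), (7,G1,2), (8,G1,3), (10,G2,4), (12,G4,5), (17,G1,6), (19,G3,7), (22,G2,8.5), (22,G3,8.5), (23,G1,11), (23,G2,11), (23,G4,11), (24,G3,13), (25,G2,14.5), (25,G4,14.5), (27,G2,16)
Step 2: Sum ranks within each group.
R_1 = 23 (n_1 = 5)
R_2 = 54 (n_2 = 5)
R_3 = 28.5 (n_3 = 3)
R_4 = 30.5 (n_4 = 3)
Step 3: H = 12/(N(N+1)) * sum(R_i^2/n_i) - 3(N+1)
     = 12/(16*17) * (23^2/5 + 54^2/5 + 28.5^2/3 + 30.5^2/3) - 3*17
     = 0.044118 * 1269.83 - 51
     = 5.022059.
Step 4: Ties present; correction factor C = 1 - 36/(16^3 - 16) = 0.991176. Corrected H = 5.022059 / 0.991176 = 5.066766.
Step 5: Under H0, H ~ chi^2(3); p-value = 0.166973.
Step 6: alpha = 0.05. fail to reject H0.

H = 5.0668, df = 3, p = 0.166973, fail to reject H0.


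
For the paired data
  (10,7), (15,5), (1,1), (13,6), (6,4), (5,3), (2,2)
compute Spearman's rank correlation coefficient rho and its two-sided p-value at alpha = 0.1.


Step 1: Rank x and y separately (midranks; no ties here).
rank(x): 10->5, 15->7, 1->1, 13->6, 6->4, 5->3, 2->2
rank(y): 7->7, 5->5, 1->1, 6->6, 4->4, 3->3, 2->2
Step 2: d_i = R_x(i) - R_y(i); compute d_i^2.
  (5-7)^2=4, (7-5)^2=4, (1-1)^2=0, (6-6)^2=0, (4-4)^2=0, (3-3)^2=0, (2-2)^2=0
sum(d^2) = 8.
Step 3: rho = 1 - 6*8 / (7*(7^2 - 1)) = 1 - 48/336 = 0.857143.
Step 4: Under H0, t = rho * sqrt((n-2)/(1-rho^2)) = 3.7210 ~ t(5).
Step 5: Two-sided p-value from the t-distribution with 5 df = 0.013697.
Step 6: alpha = 0.1. reject H0.

rho = 0.8571, p = 0.013697, reject H0 at alpha = 0.1.


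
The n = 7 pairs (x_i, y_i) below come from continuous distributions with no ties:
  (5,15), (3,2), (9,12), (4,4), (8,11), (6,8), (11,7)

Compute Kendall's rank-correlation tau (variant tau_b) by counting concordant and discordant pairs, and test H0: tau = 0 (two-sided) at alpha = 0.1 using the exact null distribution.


Step 1: Enumerate the 21 unordered pairs (i,j) with i<j and classify each by sign(x_j-x_i) * sign(y_j-y_i).
  (1,2):dx=-2,dy=-13->C; (1,3):dx=+4,dy=-3->D; (1,4):dx=-1,dy=-11->C; (1,5):dx=+3,dy=-4->D
  (1,6):dx=+1,dy=-7->D; (1,7):dx=+6,dy=-8->D; (2,3):dx=+6,dy=+10->C; (2,4):dx=+1,dy=+2->C
  (2,5):dx=+5,dy=+9->C; (2,6):dx=+3,dy=+6->C; (2,7):dx=+8,dy=+5->C; (3,4):dx=-5,dy=-8->C
  (3,5):dx=-1,dy=-1->C; (3,6):dx=-3,dy=-4->C; (3,7):dx=+2,dy=-5->D; (4,5):dx=+4,dy=+7->C
  (4,6):dx=+2,dy=+4->C; (4,7):dx=+7,dy=+3->C; (5,6):dx=-2,dy=-3->C; (5,7):dx=+3,dy=-4->D
  (6,7):dx=+5,dy=-1->D
Step 2: C = 14, D = 7, total pairs = 21.
Step 3: tau = (C - D)/(n(n-1)/2) = (14 - 7)/21 = 0.333333.
Step 4: Exact two-sided p-value (enumerate n! = 5040 permutations of y under H0): p = 0.381349.
Step 5: alpha = 0.1. fail to reject H0.

tau_b = 0.3333 (C=14, D=7), p = 0.381349, fail to reject H0.


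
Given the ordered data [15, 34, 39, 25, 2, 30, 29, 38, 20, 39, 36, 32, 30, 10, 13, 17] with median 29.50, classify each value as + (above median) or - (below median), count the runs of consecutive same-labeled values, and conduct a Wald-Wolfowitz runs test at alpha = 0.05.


Step 1: Compute median = 29.50; label A = above, B = below.
Labels in order: BAABBABABAAAABBB  (n_A = 8, n_B = 8)
Step 2: Count runs R = 9.
Step 3: Under H0 (random ordering), E[R] = 2*n_A*n_B/(n_A+n_B) + 1 = 2*8*8/16 + 1 = 9.0000.
        Var[R] = 2*n_A*n_B*(2*n_A*n_B - n_A - n_B) / ((n_A+n_B)^2 * (n_A+n_B-1)) = 14336/3840 = 3.7333.
        SD[R] = 1.9322.
Step 4: R = E[R], so z = 0 with no continuity correction.
Step 5: Two-sided p-value via normal approximation = 2*(1 - Phi(|z|)) = 1.000000.
Step 6: alpha = 0.05. fail to reject H0.

R = 9, z = 0.0000, p = 1.000000, fail to reject H0.


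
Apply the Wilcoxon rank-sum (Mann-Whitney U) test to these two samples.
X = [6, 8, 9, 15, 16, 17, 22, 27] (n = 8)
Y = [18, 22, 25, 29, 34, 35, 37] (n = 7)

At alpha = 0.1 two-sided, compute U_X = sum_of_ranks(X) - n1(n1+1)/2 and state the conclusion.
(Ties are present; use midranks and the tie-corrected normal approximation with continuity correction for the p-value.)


Step 1: Combine and sort all 15 observations; assign midranks.
sorted (value, group): (6,X), (8,X), (9,X), (15,X), (16,X), (17,X), (18,Y), (22,X), (22,Y), (25,Y), (27,X), (29,Y), (34,Y), (35,Y), (37,Y)
ranks: 6->1, 8->2, 9->3, 15->4, 16->5, 17->6, 18->7, 22->8.5, 22->8.5, 25->10, 27->11, 29->12, 34->13, 35->14, 37->15
Step 2: Rank sum for X: R1 = 1 + 2 + 3 + 4 + 5 + 6 + 8.5 + 11 = 40.5.
Step 3: U_X = R1 - n1(n1+1)/2 = 40.5 - 8*9/2 = 40.5 - 36 = 4.5.
       U_Y = n1*n2 - U_X = 56 - 4.5 = 51.5.
Step 4: Ties are present, so use the tie-corrected normal approximation (with continuity correction) for the p-value.
Step 5: p-value = 0.007719; compare to alpha = 0.1. reject H0.

U_X = 4.5, p = 0.007719, reject H0 at alpha = 0.1.
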